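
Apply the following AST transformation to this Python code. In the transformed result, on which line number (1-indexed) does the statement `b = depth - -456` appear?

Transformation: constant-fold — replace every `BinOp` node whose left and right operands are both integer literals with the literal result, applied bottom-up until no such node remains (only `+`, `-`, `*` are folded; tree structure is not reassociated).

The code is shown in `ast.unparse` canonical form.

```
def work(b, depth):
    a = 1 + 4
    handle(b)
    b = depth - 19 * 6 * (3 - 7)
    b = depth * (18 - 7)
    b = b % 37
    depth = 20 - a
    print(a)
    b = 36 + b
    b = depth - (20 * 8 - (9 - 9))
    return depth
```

Transformed code:
def work(b, depth):
    a = 5
    handle(b)
    b = depth - -456
    b = depth * 11
    b = b % 37
    depth = 20 - a
    print(a)
    b = 36 + b
    b = depth - 160
    return depth

4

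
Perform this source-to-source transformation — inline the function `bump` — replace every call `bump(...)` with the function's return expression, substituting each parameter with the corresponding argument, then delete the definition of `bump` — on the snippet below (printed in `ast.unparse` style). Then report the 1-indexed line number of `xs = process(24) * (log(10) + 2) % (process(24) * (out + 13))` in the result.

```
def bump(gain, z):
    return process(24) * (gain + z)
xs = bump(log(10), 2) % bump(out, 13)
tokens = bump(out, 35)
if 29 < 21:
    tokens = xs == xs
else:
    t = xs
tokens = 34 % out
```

1

Transformed code:
xs = process(24) * (log(10) + 2) % (process(24) * (out + 13))
tokens = process(24) * (out + 35)
if 29 < 21:
    tokens = xs == xs
else:
    t = xs
tokens = 34 % out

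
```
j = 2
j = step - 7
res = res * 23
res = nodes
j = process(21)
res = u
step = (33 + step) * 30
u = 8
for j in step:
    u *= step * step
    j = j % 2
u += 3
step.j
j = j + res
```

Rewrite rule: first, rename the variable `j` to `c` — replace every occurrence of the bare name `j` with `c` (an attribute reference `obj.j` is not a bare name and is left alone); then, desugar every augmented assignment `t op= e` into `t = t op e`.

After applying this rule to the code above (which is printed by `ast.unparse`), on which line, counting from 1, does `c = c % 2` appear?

Transformed code:
c = 2
c = step - 7
res = res * 23
res = nodes
c = process(21)
res = u
step = (33 + step) * 30
u = 8
for c in step:
    u = u * (step * step)
    c = c % 2
u = u + 3
step.j
c = c + res

11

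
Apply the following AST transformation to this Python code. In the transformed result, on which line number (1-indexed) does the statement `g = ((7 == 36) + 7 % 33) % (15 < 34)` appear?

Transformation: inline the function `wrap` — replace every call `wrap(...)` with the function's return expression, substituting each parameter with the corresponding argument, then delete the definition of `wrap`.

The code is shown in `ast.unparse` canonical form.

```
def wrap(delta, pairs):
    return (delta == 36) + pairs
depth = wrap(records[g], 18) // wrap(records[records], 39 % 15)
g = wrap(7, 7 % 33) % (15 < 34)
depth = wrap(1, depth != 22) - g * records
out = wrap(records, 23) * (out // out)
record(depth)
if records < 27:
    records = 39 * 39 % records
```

2

Transformed code:
depth = ((records[g] == 36) + 18) // ((records[records] == 36) + 39 % 15)
g = ((7 == 36) + 7 % 33) % (15 < 34)
depth = (1 == 36) + (depth != 22) - g * records
out = ((records == 36) + 23) * (out // out)
record(depth)
if records < 27:
    records = 39 * 39 % records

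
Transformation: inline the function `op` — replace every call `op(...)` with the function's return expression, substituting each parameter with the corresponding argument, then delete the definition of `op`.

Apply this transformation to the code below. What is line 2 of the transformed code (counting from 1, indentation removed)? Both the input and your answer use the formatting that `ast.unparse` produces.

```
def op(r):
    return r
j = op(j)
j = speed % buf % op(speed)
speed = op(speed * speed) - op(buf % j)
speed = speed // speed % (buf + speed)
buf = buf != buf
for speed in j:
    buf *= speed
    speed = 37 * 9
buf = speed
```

j = speed % buf % speed

Transformed code:
j = j
j = speed % buf % speed
speed = speed * speed - buf % j
speed = speed // speed % (buf + speed)
buf = buf != buf
for speed in j:
    buf *= speed
    speed = 37 * 9
buf = speed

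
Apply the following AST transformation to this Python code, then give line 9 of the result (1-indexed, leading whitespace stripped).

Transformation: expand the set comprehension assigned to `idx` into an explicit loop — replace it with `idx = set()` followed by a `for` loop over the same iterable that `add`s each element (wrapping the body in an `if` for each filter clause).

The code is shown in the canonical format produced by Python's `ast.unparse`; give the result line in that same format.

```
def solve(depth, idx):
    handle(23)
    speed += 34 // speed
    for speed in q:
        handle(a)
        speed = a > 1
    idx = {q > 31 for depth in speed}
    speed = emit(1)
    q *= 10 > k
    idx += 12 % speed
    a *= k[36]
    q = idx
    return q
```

Transformed code:
def solve(depth, idx):
    handle(23)
    speed += 34 // speed
    for speed in q:
        handle(a)
        speed = a > 1
    idx = set()
    for depth in speed:
        idx.add(q > 31)
    speed = emit(1)
    q *= 10 > k
    idx += 12 % speed
    a *= k[36]
    q = idx
    return q

idx.add(q > 31)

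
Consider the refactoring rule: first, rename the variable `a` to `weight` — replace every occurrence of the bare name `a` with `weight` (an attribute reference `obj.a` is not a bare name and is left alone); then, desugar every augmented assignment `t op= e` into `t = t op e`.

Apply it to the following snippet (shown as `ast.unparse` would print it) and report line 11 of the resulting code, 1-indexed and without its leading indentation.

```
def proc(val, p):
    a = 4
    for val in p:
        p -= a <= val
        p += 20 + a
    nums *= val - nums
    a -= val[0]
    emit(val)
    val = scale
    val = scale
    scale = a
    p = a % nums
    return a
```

scale = weight

Transformed code:
def proc(val, p):
    weight = 4
    for val in p:
        p = p - (weight <= val)
        p = p + (20 + weight)
    nums = nums * (val - nums)
    weight = weight - val[0]
    emit(val)
    val = scale
    val = scale
    scale = weight
    p = weight % nums
    return weight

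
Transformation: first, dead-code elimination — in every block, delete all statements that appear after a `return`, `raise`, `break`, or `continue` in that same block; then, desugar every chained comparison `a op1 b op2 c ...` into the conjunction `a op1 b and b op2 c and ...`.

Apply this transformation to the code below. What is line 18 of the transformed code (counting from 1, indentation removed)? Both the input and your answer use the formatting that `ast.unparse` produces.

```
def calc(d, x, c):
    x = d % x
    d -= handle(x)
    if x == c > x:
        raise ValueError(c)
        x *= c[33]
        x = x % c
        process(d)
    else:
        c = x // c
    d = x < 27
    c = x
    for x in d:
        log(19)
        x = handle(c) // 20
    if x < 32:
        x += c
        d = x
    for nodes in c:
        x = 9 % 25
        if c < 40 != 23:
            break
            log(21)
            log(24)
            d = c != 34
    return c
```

Transformed code:
def calc(d, x, c):
    x = d % x
    d -= handle(x)
    if x == c and c > x:
        raise ValueError(c)
    else:
        c = x // c
    d = x < 27
    c = x
    for x in d:
        log(19)
        x = handle(c) // 20
    if x < 32:
        x += c
        d = x
    for nodes in c:
        x = 9 % 25
        if c < 40 and 40 != 23:
            break
    return c

if c < 40 and 40 != 23:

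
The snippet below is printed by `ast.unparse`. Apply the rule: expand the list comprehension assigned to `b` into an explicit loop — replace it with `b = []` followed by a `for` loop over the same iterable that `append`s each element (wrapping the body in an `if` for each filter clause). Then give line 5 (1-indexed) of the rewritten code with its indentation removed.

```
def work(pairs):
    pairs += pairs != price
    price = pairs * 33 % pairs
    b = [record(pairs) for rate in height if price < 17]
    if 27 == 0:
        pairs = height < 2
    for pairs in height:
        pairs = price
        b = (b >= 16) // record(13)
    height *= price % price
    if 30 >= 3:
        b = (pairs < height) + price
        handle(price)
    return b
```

for rate in height:

Transformed code:
def work(pairs):
    pairs += pairs != price
    price = pairs * 33 % pairs
    b = []
    for rate in height:
        if price < 17:
            b.append(record(pairs))
    if 27 == 0:
        pairs = height < 2
    for pairs in height:
        pairs = price
        b = (b >= 16) // record(13)
    height *= price % price
    if 30 >= 3:
        b = (pairs < height) + price
        handle(price)
    return b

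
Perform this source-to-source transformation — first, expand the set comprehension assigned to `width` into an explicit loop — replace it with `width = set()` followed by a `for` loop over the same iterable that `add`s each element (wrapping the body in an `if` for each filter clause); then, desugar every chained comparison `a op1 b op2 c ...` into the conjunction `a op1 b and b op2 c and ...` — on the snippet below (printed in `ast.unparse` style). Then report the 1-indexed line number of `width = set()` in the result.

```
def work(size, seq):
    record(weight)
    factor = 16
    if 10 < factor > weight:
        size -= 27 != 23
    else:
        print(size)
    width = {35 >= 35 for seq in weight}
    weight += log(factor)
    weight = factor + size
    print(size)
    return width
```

8

Transformed code:
def work(size, seq):
    record(weight)
    factor = 16
    if 10 < factor and factor > weight:
        size -= 27 != 23
    else:
        print(size)
    width = set()
    for seq in weight:
        width.add(35 >= 35)
    weight += log(factor)
    weight = factor + size
    print(size)
    return width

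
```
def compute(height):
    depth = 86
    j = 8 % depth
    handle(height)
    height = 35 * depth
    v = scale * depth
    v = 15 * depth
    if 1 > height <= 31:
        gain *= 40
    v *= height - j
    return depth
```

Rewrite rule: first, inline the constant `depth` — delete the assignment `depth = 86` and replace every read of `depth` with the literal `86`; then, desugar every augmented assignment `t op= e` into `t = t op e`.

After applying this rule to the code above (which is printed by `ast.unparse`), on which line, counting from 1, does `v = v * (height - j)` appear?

9

Transformed code:
def compute(height):
    j = 8 % 86
    handle(height)
    height = 35 * 86
    v = scale * 86
    v = 15 * 86
    if 1 > height <= 31:
        gain = gain * 40
    v = v * (height - j)
    return 86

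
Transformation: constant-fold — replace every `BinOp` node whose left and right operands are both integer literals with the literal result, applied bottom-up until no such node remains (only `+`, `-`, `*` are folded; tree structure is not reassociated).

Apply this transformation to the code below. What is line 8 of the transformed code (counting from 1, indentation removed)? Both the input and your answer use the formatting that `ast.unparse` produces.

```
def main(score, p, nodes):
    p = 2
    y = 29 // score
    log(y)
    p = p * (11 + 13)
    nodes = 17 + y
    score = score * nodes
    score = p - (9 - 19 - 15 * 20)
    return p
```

Transformed code:
def main(score, p, nodes):
    p = 2
    y = 29 // score
    log(y)
    p = p * 24
    nodes = 17 + y
    score = score * nodes
    score = p - -310
    return p

score = p - -310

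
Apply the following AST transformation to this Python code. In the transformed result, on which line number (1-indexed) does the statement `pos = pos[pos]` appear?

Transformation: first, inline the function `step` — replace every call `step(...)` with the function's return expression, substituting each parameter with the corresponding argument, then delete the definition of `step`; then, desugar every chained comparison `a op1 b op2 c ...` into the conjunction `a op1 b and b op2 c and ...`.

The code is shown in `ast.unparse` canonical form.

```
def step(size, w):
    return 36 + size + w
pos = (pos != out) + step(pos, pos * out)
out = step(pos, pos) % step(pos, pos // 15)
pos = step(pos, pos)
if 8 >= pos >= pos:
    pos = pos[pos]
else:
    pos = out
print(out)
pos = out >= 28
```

Transformed code:
pos = (pos != out) + (36 + pos + pos * out)
out = (36 + pos + pos) % (36 + pos + pos // 15)
pos = 36 + pos + pos
if 8 >= pos and pos >= pos:
    pos = pos[pos]
else:
    pos = out
print(out)
pos = out >= 28

5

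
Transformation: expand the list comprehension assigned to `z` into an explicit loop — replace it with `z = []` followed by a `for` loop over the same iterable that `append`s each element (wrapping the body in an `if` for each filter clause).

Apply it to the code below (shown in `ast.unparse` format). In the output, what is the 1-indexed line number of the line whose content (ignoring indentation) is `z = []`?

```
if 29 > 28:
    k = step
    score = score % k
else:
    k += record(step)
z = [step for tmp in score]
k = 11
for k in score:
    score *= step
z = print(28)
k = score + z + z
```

6

Transformed code:
if 29 > 28:
    k = step
    score = score % k
else:
    k += record(step)
z = []
for tmp in score:
    z.append(step)
k = 11
for k in score:
    score *= step
z = print(28)
k = score + z + z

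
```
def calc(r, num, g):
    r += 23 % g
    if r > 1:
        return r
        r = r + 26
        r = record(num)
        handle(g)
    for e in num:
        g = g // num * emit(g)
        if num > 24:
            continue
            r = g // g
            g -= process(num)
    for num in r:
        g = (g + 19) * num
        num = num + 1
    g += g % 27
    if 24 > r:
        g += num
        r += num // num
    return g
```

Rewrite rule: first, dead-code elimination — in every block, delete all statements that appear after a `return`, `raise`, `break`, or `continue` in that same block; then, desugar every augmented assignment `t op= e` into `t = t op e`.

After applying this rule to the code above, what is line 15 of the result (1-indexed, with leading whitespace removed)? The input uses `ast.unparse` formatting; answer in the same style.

r = r + num // num

Transformed code:
def calc(r, num, g):
    r = r + 23 % g
    if r > 1:
        return r
    for e in num:
        g = g // num * emit(g)
        if num > 24:
            continue
    for num in r:
        g = (g + 19) * num
        num = num + 1
    g = g + g % 27
    if 24 > r:
        g = g + num
        r = r + num // num
    return g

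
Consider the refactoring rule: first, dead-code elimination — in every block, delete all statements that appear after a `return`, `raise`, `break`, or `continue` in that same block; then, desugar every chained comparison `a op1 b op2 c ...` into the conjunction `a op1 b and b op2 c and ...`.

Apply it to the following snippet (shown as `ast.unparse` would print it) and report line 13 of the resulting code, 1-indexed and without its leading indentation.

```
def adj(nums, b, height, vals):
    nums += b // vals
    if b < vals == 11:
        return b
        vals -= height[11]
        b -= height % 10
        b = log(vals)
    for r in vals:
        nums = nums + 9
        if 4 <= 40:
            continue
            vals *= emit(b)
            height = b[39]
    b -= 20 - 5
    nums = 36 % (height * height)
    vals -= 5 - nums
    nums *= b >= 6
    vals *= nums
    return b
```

Transformed code:
def adj(nums, b, height, vals):
    nums += b // vals
    if b < vals and vals == 11:
        return b
    for r in vals:
        nums = nums + 9
        if 4 <= 40:
            continue
    b -= 20 - 5
    nums = 36 % (height * height)
    vals -= 5 - nums
    nums *= b >= 6
    vals *= nums
    return b

vals *= nums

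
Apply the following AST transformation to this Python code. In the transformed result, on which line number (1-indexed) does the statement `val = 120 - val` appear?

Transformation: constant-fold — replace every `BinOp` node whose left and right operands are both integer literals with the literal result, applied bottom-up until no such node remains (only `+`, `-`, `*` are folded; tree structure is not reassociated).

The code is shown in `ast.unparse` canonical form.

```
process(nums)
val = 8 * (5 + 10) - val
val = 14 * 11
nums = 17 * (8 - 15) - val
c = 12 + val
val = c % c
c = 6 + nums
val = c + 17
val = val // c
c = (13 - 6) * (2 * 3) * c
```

Transformed code:
process(nums)
val = 120 - val
val = 154
nums = -119 - val
c = 12 + val
val = c % c
c = 6 + nums
val = c + 17
val = val // c
c = 42 * c

2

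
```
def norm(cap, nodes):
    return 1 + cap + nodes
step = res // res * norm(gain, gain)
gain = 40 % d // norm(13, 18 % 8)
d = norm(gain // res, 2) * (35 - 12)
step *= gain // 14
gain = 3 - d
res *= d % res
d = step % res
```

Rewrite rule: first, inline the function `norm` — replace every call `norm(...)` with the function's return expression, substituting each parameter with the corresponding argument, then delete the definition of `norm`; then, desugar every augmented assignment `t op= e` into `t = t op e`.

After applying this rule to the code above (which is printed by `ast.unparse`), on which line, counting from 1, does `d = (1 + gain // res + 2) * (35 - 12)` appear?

Transformed code:
step = res // res * (1 + gain + gain)
gain = 40 % d // (1 + 13 + 18 % 8)
d = (1 + gain // res + 2) * (35 - 12)
step = step * (gain // 14)
gain = 3 - d
res = res * (d % res)
d = step % res

3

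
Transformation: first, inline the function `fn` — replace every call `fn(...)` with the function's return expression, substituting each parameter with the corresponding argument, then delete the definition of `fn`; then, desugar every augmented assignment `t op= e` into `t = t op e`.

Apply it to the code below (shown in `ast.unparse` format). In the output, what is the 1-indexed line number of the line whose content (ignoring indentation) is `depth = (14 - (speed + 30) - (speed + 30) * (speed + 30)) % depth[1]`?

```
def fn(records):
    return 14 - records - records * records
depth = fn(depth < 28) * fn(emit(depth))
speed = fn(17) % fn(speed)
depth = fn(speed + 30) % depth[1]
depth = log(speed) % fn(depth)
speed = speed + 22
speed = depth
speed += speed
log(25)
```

3

Transformed code:
depth = (14 - (depth < 28) - (depth < 28) * (depth < 28)) * (14 - emit(depth) - emit(depth) * emit(depth))
speed = (14 - 17 - 17 * 17) % (14 - speed - speed * speed)
depth = (14 - (speed + 30) - (speed + 30) * (speed + 30)) % depth[1]
depth = log(speed) % (14 - depth - depth * depth)
speed = speed + 22
speed = depth
speed = speed + speed
log(25)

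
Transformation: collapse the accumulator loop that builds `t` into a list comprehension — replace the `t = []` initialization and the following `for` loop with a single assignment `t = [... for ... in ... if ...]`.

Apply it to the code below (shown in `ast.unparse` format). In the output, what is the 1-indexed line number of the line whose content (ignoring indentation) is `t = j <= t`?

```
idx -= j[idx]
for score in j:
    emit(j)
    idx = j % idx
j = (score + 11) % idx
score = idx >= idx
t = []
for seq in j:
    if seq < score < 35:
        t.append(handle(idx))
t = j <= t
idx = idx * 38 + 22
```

Transformed code:
idx -= j[idx]
for score in j:
    emit(j)
    idx = j % idx
j = (score + 11) % idx
score = idx >= idx
t = [handle(idx) for seq in j if seq < score < 35]
t = j <= t
idx = idx * 38 + 22

8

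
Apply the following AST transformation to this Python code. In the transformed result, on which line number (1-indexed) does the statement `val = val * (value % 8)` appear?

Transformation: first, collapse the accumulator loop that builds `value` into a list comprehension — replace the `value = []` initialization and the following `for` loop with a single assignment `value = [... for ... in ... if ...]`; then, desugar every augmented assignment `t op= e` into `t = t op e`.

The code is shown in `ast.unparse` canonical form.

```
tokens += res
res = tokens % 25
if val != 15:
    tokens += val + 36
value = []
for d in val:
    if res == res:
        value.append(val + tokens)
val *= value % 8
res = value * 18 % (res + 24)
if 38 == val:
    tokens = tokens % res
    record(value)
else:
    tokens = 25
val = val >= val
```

Transformed code:
tokens = tokens + res
res = tokens % 25
if val != 15:
    tokens = tokens + (val + 36)
value = [val + tokens for d in val if res == res]
val = val * (value % 8)
res = value * 18 % (res + 24)
if 38 == val:
    tokens = tokens % res
    record(value)
else:
    tokens = 25
val = val >= val

6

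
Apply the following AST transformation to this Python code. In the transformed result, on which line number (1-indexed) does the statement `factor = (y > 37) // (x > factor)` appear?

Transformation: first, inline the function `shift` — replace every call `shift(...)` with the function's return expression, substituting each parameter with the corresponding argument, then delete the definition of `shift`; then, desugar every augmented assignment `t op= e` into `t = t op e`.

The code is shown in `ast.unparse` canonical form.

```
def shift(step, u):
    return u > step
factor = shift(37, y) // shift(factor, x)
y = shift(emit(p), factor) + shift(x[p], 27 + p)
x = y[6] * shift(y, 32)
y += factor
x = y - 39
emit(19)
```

Transformed code:
factor = (y > 37) // (x > factor)
y = (factor > emit(p)) + (27 + p > x[p])
x = y[6] * (32 > y)
y = y + factor
x = y - 39
emit(19)

1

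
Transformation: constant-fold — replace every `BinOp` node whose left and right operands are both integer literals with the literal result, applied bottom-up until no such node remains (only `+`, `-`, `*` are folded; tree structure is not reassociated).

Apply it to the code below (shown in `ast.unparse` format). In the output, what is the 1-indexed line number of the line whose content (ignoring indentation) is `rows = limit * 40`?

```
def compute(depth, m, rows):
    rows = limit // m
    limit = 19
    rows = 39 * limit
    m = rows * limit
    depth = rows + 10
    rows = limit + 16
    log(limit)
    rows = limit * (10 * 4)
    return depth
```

9

Transformed code:
def compute(depth, m, rows):
    rows = limit // m
    limit = 19
    rows = 39 * limit
    m = rows * limit
    depth = rows + 10
    rows = limit + 16
    log(limit)
    rows = limit * 40
    return depth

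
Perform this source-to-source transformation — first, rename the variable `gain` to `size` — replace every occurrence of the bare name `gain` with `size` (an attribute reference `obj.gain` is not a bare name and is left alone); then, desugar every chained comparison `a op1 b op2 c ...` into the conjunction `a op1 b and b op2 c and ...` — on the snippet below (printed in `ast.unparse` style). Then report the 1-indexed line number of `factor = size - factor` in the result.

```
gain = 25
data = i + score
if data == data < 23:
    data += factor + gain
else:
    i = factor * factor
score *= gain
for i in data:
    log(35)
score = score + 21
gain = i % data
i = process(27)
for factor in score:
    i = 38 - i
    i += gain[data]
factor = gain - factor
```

Transformed code:
size = 25
data = i + score
if data == data and data < 23:
    data += factor + size
else:
    i = factor * factor
score *= size
for i in data:
    log(35)
score = score + 21
size = i % data
i = process(27)
for factor in score:
    i = 38 - i
    i += size[data]
factor = size - factor

16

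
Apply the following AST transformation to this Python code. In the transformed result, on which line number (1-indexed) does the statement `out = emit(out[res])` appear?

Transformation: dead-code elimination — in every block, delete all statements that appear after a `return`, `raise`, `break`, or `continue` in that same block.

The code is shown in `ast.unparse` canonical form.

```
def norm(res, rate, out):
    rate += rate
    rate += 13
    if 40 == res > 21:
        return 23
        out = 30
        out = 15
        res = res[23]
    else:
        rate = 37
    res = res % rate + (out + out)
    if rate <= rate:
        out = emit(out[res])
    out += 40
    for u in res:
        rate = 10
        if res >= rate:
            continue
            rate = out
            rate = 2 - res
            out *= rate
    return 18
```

10

Transformed code:
def norm(res, rate, out):
    rate += rate
    rate += 13
    if 40 == res > 21:
        return 23
    else:
        rate = 37
    res = res % rate + (out + out)
    if rate <= rate:
        out = emit(out[res])
    out += 40
    for u in res:
        rate = 10
        if res >= rate:
            continue
    return 18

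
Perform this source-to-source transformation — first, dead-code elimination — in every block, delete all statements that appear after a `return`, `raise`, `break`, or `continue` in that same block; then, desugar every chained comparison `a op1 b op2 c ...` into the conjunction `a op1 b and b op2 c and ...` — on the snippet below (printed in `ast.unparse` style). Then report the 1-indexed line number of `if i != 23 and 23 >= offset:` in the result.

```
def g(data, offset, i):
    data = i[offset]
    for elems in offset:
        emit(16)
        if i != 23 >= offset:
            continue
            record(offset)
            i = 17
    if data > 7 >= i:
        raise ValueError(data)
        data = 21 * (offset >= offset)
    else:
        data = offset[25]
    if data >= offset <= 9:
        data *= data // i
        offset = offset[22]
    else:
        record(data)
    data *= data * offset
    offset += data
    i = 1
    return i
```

Transformed code:
def g(data, offset, i):
    data = i[offset]
    for elems in offset:
        emit(16)
        if i != 23 and 23 >= offset:
            continue
    if data > 7 and 7 >= i:
        raise ValueError(data)
    else:
        data = offset[25]
    if data >= offset and offset <= 9:
        data *= data // i
        offset = offset[22]
    else:
        record(data)
    data *= data * offset
    offset += data
    i = 1
    return i

5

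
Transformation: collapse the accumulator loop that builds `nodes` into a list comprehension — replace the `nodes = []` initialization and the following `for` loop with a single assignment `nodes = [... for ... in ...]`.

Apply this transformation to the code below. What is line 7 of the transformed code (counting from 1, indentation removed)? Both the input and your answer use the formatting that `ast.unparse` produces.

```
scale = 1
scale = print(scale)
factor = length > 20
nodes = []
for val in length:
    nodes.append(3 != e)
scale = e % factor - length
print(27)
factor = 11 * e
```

Transformed code:
scale = 1
scale = print(scale)
factor = length > 20
nodes = [3 != e for val in length]
scale = e % factor - length
print(27)
factor = 11 * e

factor = 11 * e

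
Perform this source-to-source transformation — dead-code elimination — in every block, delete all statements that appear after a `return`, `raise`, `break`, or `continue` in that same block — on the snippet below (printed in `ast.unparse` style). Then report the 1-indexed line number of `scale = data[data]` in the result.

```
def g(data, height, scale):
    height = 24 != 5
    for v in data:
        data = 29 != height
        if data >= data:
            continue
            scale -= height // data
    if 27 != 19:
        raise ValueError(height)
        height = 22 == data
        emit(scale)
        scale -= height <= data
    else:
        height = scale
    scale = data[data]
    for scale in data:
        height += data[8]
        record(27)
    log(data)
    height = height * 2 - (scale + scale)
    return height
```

11

Transformed code:
def g(data, height, scale):
    height = 24 != 5
    for v in data:
        data = 29 != height
        if data >= data:
            continue
    if 27 != 19:
        raise ValueError(height)
    else:
        height = scale
    scale = data[data]
    for scale in data:
        height += data[8]
        record(27)
    log(data)
    height = height * 2 - (scale + scale)
    return height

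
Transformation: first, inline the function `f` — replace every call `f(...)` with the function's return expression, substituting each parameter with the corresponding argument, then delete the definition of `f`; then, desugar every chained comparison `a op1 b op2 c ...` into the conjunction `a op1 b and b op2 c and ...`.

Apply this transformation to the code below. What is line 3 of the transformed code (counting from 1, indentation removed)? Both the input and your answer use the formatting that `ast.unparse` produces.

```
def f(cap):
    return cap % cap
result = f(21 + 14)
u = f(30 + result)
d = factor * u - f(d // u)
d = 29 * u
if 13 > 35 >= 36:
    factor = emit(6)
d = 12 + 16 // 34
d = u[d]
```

Transformed code:
result = (21 + 14) % (21 + 14)
u = (30 + result) % (30 + result)
d = factor * u - d // u % (d // u)
d = 29 * u
if 13 > 35 and 35 >= 36:
    factor = emit(6)
d = 12 + 16 // 34
d = u[d]

d = factor * u - d // u % (d // u)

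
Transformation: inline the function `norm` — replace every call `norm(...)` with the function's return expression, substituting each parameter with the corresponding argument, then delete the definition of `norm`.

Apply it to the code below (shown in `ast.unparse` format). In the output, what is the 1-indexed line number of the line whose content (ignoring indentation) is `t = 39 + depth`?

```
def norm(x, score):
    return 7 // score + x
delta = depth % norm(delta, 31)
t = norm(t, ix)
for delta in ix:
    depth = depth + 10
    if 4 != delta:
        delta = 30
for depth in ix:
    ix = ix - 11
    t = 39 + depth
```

Transformed code:
delta = depth % (7 // 31 + delta)
t = 7 // ix + t
for delta in ix:
    depth = depth + 10
    if 4 != delta:
        delta = 30
for depth in ix:
    ix = ix - 11
    t = 39 + depth

9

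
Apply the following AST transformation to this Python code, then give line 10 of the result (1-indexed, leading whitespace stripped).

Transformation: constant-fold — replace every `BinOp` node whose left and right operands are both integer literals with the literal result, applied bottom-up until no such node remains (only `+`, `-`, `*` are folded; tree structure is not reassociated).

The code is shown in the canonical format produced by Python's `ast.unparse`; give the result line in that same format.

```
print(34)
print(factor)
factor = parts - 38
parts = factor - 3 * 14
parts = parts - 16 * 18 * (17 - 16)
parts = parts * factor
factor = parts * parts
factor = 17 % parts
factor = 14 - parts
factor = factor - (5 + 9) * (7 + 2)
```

Transformed code:
print(34)
print(factor)
factor = parts - 38
parts = factor - 42
parts = parts - 288
parts = parts * factor
factor = parts * parts
factor = 17 % parts
factor = 14 - parts
factor = factor - 126

factor = factor - 126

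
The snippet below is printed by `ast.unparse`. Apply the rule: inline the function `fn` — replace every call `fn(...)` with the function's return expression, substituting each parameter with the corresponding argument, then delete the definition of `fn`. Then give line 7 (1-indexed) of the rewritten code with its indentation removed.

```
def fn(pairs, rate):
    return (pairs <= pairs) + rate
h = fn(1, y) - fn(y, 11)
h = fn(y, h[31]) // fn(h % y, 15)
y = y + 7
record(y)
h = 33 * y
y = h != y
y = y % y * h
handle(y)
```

Transformed code:
h = (1 <= 1) + y - ((y <= y) + 11)
h = ((y <= y) + h[31]) // ((h % y <= h % y) + 15)
y = y + 7
record(y)
h = 33 * y
y = h != y
y = y % y * h
handle(y)

y = y % y * h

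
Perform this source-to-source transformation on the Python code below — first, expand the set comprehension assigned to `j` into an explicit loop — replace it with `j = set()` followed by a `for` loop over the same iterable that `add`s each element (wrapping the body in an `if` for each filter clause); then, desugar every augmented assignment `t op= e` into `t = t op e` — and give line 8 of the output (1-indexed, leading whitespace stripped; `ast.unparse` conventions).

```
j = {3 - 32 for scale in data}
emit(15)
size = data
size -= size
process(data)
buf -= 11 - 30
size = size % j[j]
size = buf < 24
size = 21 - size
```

buf = buf - (11 - 30)

Transformed code:
j = set()
for scale in data:
    j.add(3 - 32)
emit(15)
size = data
size = size - size
process(data)
buf = buf - (11 - 30)
size = size % j[j]
size = buf < 24
size = 21 - size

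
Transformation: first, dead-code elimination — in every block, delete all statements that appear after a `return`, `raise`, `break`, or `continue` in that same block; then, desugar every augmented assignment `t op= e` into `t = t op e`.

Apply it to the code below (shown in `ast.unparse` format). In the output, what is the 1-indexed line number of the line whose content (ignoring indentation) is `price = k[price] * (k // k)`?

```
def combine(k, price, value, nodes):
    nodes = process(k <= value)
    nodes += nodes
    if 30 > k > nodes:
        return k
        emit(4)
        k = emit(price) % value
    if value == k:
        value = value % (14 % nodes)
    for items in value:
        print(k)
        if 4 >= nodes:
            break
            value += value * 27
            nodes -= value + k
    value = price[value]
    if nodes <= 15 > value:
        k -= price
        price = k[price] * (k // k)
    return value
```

Transformed code:
def combine(k, price, value, nodes):
    nodes = process(k <= value)
    nodes = nodes + nodes
    if 30 > k > nodes:
        return k
    if value == k:
        value = value % (14 % nodes)
    for items in value:
        print(k)
        if 4 >= nodes:
            break
    value = price[value]
    if nodes <= 15 > value:
        k = k - price
        price = k[price] * (k // k)
    return value

15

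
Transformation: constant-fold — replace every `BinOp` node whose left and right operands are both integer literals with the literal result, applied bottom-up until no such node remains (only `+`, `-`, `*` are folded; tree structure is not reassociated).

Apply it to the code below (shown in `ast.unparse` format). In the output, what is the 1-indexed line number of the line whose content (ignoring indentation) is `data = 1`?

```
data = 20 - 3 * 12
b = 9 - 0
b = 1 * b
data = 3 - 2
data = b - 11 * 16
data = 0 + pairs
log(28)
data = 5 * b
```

4

Transformed code:
data = -16
b = 9
b = 1 * b
data = 1
data = b - 176
data = 0 + pairs
log(28)
data = 5 * b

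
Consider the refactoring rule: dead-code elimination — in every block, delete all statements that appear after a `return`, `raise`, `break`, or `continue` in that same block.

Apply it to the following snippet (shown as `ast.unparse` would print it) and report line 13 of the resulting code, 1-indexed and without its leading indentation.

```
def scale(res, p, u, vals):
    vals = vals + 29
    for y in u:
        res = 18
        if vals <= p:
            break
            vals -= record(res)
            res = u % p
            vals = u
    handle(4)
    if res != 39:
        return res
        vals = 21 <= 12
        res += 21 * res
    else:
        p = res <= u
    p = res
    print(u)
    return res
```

print(u)

Transformed code:
def scale(res, p, u, vals):
    vals = vals + 29
    for y in u:
        res = 18
        if vals <= p:
            break
    handle(4)
    if res != 39:
        return res
    else:
        p = res <= u
    p = res
    print(u)
    return res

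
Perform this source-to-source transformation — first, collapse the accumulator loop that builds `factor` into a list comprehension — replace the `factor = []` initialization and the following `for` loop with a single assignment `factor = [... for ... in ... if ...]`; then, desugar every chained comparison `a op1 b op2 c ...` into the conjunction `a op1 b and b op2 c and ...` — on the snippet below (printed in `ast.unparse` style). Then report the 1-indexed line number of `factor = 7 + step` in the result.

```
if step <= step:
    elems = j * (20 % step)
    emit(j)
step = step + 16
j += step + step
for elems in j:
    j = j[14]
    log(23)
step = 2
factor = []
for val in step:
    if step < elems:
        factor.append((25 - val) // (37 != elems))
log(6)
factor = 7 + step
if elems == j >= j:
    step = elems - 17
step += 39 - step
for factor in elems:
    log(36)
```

Transformed code:
if step <= step:
    elems = j * (20 % step)
    emit(j)
step = step + 16
j += step + step
for elems in j:
    j = j[14]
    log(23)
step = 2
factor = [(25 - val) // (37 != elems) for val in step if step < elems]
log(6)
factor = 7 + step
if elems == j and j >= j:
    step = elems - 17
step += 39 - step
for factor in elems:
    log(36)

12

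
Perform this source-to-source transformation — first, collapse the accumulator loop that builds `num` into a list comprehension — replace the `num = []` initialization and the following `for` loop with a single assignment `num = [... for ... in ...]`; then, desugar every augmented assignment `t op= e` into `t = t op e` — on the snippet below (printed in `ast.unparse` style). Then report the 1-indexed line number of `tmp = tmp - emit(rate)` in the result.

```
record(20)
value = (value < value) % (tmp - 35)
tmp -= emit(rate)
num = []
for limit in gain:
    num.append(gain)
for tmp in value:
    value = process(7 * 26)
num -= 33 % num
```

Transformed code:
record(20)
value = (value < value) % (tmp - 35)
tmp = tmp - emit(rate)
num = [gain for limit in gain]
for tmp in value:
    value = process(7 * 26)
num = num - 33 % num

3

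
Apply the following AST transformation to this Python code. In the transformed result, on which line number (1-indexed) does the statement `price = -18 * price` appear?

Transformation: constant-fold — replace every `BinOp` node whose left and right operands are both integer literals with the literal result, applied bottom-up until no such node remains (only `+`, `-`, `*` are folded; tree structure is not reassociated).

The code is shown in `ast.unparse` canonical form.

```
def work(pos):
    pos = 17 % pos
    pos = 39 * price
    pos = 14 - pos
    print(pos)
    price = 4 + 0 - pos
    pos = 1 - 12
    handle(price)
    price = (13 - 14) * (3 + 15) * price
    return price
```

9

Transformed code:
def work(pos):
    pos = 17 % pos
    pos = 39 * price
    pos = 14 - pos
    print(pos)
    price = 4 - pos
    pos = -11
    handle(price)
    price = -18 * price
    return price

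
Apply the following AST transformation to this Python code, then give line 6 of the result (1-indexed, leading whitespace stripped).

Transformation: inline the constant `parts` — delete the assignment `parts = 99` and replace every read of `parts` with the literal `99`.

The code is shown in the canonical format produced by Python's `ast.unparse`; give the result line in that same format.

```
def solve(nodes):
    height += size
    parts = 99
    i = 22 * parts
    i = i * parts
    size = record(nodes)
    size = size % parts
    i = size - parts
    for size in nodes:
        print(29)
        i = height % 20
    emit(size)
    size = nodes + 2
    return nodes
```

size = size % 99

Transformed code:
def solve(nodes):
    height += size
    i = 22 * 99
    i = i * 99
    size = record(nodes)
    size = size % 99
    i = size - 99
    for size in nodes:
        print(29)
        i = height % 20
    emit(size)
    size = nodes + 2
    return nodes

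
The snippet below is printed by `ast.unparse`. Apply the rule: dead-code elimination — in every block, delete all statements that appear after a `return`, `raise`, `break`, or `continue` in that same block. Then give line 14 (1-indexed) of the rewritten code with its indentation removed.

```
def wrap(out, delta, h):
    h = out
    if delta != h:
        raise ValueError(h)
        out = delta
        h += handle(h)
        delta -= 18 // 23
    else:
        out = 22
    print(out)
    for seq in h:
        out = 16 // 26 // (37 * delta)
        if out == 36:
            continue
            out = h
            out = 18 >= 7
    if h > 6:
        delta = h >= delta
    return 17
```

return 17

Transformed code:
def wrap(out, delta, h):
    h = out
    if delta != h:
        raise ValueError(h)
    else:
        out = 22
    print(out)
    for seq in h:
        out = 16 // 26 // (37 * delta)
        if out == 36:
            continue
    if h > 6:
        delta = h >= delta
    return 17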